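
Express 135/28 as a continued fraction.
[4; 1, 4, 1, 1, 2]

Euclidean algorithm steps:
135 = 4 × 28 + 23
28 = 1 × 23 + 5
23 = 4 × 5 + 3
5 = 1 × 3 + 2
3 = 1 × 2 + 1
2 = 2 × 1 + 0
Continued fraction: [4; 1, 4, 1, 1, 2]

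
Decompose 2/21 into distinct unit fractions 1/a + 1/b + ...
1/11 + 1/231

Greedy algorithm:
2/21: ceiling(21/2) = 11, use 1/11
1/231: ceiling(231/1) = 231, use 1/231
Result: 2/21 = 1/11 + 1/231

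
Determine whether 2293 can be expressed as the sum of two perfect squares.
23² + 42² (a=23, b=42)

Factorization: 2293 = 2293
By Fermat: n is sum of two squares iff every prime p ≡ 3 (mod 4) appears to even power.
All primes ≡ 3 (mod 4) appear to even power.
Search a = 0, 1, 2, … for 2293 - a² a perfect square: first hit at a = 23: 2293 - 529 = 1764 = 42².
2293 = 23² + 42² = 529 + 1764 ✓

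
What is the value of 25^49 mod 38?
23

Repeated squaring. Binary of 49 = 110001.
25^1 ≡ 25 (mod 38); 25^2 ≡ 17 (mod 38); 25^4 ≡ 23 (mod 38); 25^8 ≡ 35 (mod 38); 25^16 ≡ 9 (mod 38); 25^32 ≡ 5 (mod 38)
25^49 = 25^1 × 25^16 × 25^32 ≡ 23 (mod 38)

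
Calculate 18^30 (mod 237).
222

Repeated squaring. Binary of 30 = 11110.
18^1 ≡ 18 (mod 237); 18^2 ≡ 87 (mod 237); 18^4 ≡ 222 (mod 237); 18^8 ≡ 225 (mod 237); 18^16 ≡ 144 (mod 237)
18^30 = 18^2 × 18^4 × 18^8 × 18^16 ≡ 222 (mod 237)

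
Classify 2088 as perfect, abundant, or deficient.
abundant

Proper divisors of 2088: sum = 1 + 2 + 3 + 4 + 6 + 8 + 9 + 12 + ... + 348 + 522 + 696 + 1044 (23 divisors) = 3762
Since 3762 > 2088, 2088 is abundant.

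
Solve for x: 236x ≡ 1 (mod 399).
164

gcd(236, 399) = 1, so the inverse exists.
Extended Euclidean algorithm on (399, 236):
399 = 1 × 236 + 163  ⟹  163 = (1)·399 + (-1)·236
236 = 1 × 163 + 73  ⟹  73 = (-1)·399 + (2)·236
163 = 2 × 73 + 17  ⟹  17 = (3)·399 + (-5)·236
73 = 4 × 17 + 5  ⟹  5 = (-13)·399 + (22)·236
17 = 3 × 5 + 2  ⟹  2 = (42)·399 + (-71)·236
5 = 2 × 2 + 1  ⟹  1 = (-97)·399 + (164)·236
So (164)·236 ≡ 1 (mod 399), i.e. 236^(-1) ≡ 164 (mod 399).
Check: 236 × 164 = 38704 ≡ 1 (mod 399)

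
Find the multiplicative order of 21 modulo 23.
22

23 is prime, so ord(21) divides φ(23) = 22.
Divisors of 22: 1, 2, 11, 22.
Repeated squaring: 21^1 ≡ 21, 21^2 ≡ 4, 21^4 ≡ 16, 21^8 ≡ 3, 21^16 ≡ 9 (mod 23).
Test 21^d mod 23 for each divisor d in increasing order:
21^1 ≡ 21
21^2 ≡ 4
21^11 = 21^8·21^2·21^1 ≡ 22
21^22 = 21^16·21^4·21^2 ≡ 1  ← first divisor giving 1
The order is 22.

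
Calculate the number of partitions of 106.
384276336

p(n) counts ways to write n as a sum of positive integers (order ignored).
Euler's pentagonal recurrence: p(k) = p(k-1) + p(k-2) - p(k-5) - p(k-7) + p(k-12) + p(k-15) - ... (offsets j(3j∓1)/2, signs ++--, p(0)=1, p(<0)=0).
DP table for k = 0..105: p(0)=1, p(1)=1, p(2)=2, p(3)=3, p(4)=5, p(5)=7, p(6)=11, p(7)=15, p(8)=22, p(9)=30, p(10)=42, p(11)=56, p(12)=77, p(13)=101, p(14)=135, p(15)=176, p(16)=231, p(17)=297, p(18)=385, p(19)=490, p(20)=627, p(21)=792, p(22)=1002, p(23)=1255, p(24)=1575, p(25)=1958, p(26)=2436, p(27)=3010, p(28)=3718, p(29)=4565, p(30)=5604, p(31)=6842, p(32)=8349, p(33)=10143, p(34)=12310, p(35)=14883, p(36)=17977, p(37)=21637, p(38)=26015, p(39)=31185, p(40)=37338, p(41)=44583, p(42)=53174, p(43)=63261, p(44)=75175, p(45)=89134, p(46)=105558, p(47)=124754, p(48)=147273, p(49)=173525, p(50)=204226, p(51)=239943, p(52)=281589, p(53)=329931, p(54)=386155, p(55)=451276, p(56)=526823, p(57)=614154, p(58)=715220, p(59)=831820, p(60)=966467, p(61)=1121505, p(62)=1300156, p(63)=1505499, p(64)=1741630, p(65)=2012558, p(66)=2323520, p(67)=2679689, p(68)=3087735, p(69)=3554345, p(70)=4087968, p(71)=4697205, p(72)=5392783, p(73)=6185689, p(74)=7089500, p(75)=8118264, p(76)=9289091, p(77)=10619863, p(78)=12132164, p(79)=13848650, p(80)=15796476, p(81)=18004327, p(82)=20506255, p(83)=23338469, p(84)=26543660, p(85)=30167357, p(86)=34262962, p(87)=38887673, p(88)=44108109, p(89)=49995925, p(90)=56634173, p(91)=64112359, p(92)=72533807, p(93)=82010177, p(94)=92669720, p(95)=104651419, p(96)=118114304, p(97)=133230930, p(98)=150198136, p(99)=169229875, p(100)=190569292, p(101)=214481126, p(102)=241265379, p(103)=271248950, p(104)=304801365, p(105)=342325709.
Final step: p(106) = p(105) + p(104) - p(101) - p(99) + p(94) + p(91) - p(84) - p(80) + p(71) + p(66) - p(55) - p(49) + p(36) + p(29) - p(14) - p(6)
= 342325709 + 304801365 - 214481126 - 169229875 + 92669720 + 64112359 - 26543660 - 15796476 + 4697205 + 2323520 - 451276 - 173525 + 17977 + 4565 - 135 - 11
= 384276336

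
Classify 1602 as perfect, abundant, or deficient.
abundant

Proper divisors of 1602: sum = 1 + 2 + 3 + 6 + 9 + 18 + 89 + 178 + 267 + 534 + 801 = 1908
Since 1908 > 1602, 1602 is abundant.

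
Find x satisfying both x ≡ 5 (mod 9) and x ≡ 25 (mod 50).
275

Using Chinese Remainder Theorem:
M = 9 × 50 = 450
M1 = 50, M2 = 9
y1 = 50^(-1) mod 9 = 2
y2 = 9^(-1) mod 50 = 39
x = (5×50×2 + 25×9×39) mod 450 = 275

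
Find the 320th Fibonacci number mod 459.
354

Matrix identity: Q^n = [[F_(n+1), F_n], [F_n, F_(n-1)]] with Q = [[1,1],[1,0]].
n = 320 = 101000000₂. Square-and-multiply, entries mod 459:
Q^1 = [[1,1],[1,0]]
Q^2 = (Q^1)² = [[2,1],[1,1]]
Q^5 = (Q^2)²·Q = [[8,5],[5,3]]
Q^10 = (Q^5)² = [[89,55],[55,34]]
Q^20 = (Q^10)² = [[389,339],[339,50]]
Q^40 = (Q^20)² = [[22,105],[105,376]]
Q^80 = (Q^40)² = [[34,21],[21,13]]
Q^160 = (Q^80)² = [[220,69],[69,151]]
Q^320 = (Q^160)² = [[376,354],[354,22]]
F_320 mod 459 = Q^320[0][1] = 354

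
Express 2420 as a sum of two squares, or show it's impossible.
22² + 44² (a=22, b=44)

Factorization: 2420 = 2^2 × 5 × 11^2
By Fermat: n is sum of two squares iff every prime p ≡ 3 (mod 4) appears to even power.
All primes ≡ 3 (mod 4) appear to even power.
Search a = 0, 1, 2, … for 2420 - a² a perfect square: first hit at a = 22: 2420 - 484 = 1936 = 44².
2420 = 22² + 44² = 484 + 1936 ✓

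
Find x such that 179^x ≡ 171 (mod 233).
206

Baby-step giant-step with step n = ⌈√233⌉ = 16.
Baby steps 179^j mod 233 (j:value) for j=0..15: 0:1, 1:179, 2:120, 3:44, 4:187, 5:154, 6:72, 7:73, 8:19, 9:139, 10:183, 11:137, 12:58, 13:130, 14:203, 15:222.
Giant-step multiplier: 179^(-16) ≡ 179^(232-16) = 179^216 ≡ 71 (mod 233).
Giant steps γ_i = 171·71^i mod 233: γ_0=171, γ_1=25, γ_2=144, γ_3=205, γ_4=109, γ_5=50, γ_6=55, γ_7=177, γ_8=218, γ_9=100, γ_10=110, γ_11=121, γ_12=203 (in table at j=14).
x = i·n + j = 12·16 + 14 = 206.
Check: 179^206 ≡ 171 (mod 233).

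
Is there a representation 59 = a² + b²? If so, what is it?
Not possible

Factorization: 59 = 59
By Fermat: n is sum of two squares iff every prime p ≡ 3 (mod 4) appears to even power.
Prime(s) ≡ 3 (mod 4) with odd exponent: [(59, 1)]
Therefore 59 cannot be expressed as a² + b².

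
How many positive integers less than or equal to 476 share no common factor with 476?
192

476 = 2^2 × 7 × 17
φ(n) = n × ∏(1 - 1/p) for each prime p dividing n
φ(476) = 476 × (1 - 1/2) × (1 - 1/7) × (1 - 1/17) = 192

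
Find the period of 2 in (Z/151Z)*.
15

151 is prime, so ord(2) divides φ(151) = 150.
Divisors of 150: 1, 2, 3, 5, 6, 10, 15, 25, 30, 50, 75, 150.
Repeated squaring: 2^1 ≡ 2, 2^2 ≡ 4, 2^4 ≡ 16, 2^8 ≡ 105, 2^16 ≡ 2, 2^32 ≡ 4, 2^64 ≡ 16, 2^128 ≡ 105 (mod 151).
Test 2^d mod 151 for each divisor d in increasing order:
2^1 ≡ 2
2^2 ≡ 4
2^3 = 2^2·2^1 ≡ 8
2^5 = 2^4·2^1 ≡ 32
2^6 = 2^4·2^2 ≡ 64
2^10 = 2^8·2^2 ≡ 118
2^15 = 2^8·2^4·2^2·2^1 ≡ 1  ← first divisor giving 1
The order is 15.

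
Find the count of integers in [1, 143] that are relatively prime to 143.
120

143 = 11 × 13
φ(n) = n × ∏(1 - 1/p) for each prime p dividing n
φ(143) = 143 × (1 - 1/11) × (1 - 1/13) = 120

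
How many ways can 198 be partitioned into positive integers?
3345365983698

p(n) counts ways to write n as a sum of positive integers (order ignored).
Euler's pentagonal recurrence: p(k) = p(k-1) + p(k-2) - p(k-5) - p(k-7) + p(k-12) + p(k-15) - ... (offsets j(3j∓1)/2, signs ++--, p(0)=1, p(<0)=0).
DP table for k = 0..197: p(0)=1, p(1)=1, p(2)=2, p(3)=3, p(4)=5, p(5)=7, p(6)=11, p(7)=15, p(8)=22, p(9)=30, p(10)=42, p(11)=56, p(12)=77, p(13)=101, p(14)=135, p(15)=176, p(16)=231, p(17)=297, p(18)=385, p(19)=490, p(20)=627, p(21)=792, p(22)=1002, p(23)=1255, p(24)=1575, p(25)=1958, p(26)=2436, p(27)=3010, p(28)=3718, p(29)=4565, p(30)=5604, p(31)=6842, p(32)=8349, p(33)=10143, p(34)=12310, p(35)=14883, p(36)=17977, p(37)=21637, p(38)=26015, p(39)=31185, p(40)=37338, p(41)=44583, p(42)=53174, p(43)=63261, p(44)=75175, p(45)=89134, p(46)=105558, p(47)=124754, p(48)=147273, p(49)=173525, p(50)=204226, p(51)=239943, p(52)=281589, p(53)=329931, p(54)=386155, p(55)=451276, p(56)=526823, p(57)=614154, p(58)=715220, p(59)=831820, p(60)=966467, p(61)=1121505, p(62)=1300156, p(63)=1505499, p(64)=1741630, p(65)=2012558, p(66)=2323520, p(67)=2679689, p(68)=3087735, p(69)=3554345, p(70)=4087968, p(71)=4697205, p(72)=5392783, p(73)=6185689, p(74)=7089500, p(75)=8118264, p(76)=9289091, p(77)=10619863, p(78)=12132164, p(79)=13848650, p(80)=15796476, p(81)=18004327, p(82)=20506255, p(83)=23338469, p(84)=26543660, p(85)=30167357, p(86)=34262962, p(87)=38887673, p(88)=44108109, p(89)=49995925, p(90)=56634173, p(91)=64112359, p(92)=72533807, p(93)=82010177, p(94)=92669720, p(95)=104651419, p(96)=118114304, p(97)=133230930, p(98)=150198136, p(99)=169229875, p(100)=190569292, p(101)=214481126, p(102)=241265379, p(103)=271248950, p(104)=304801365, p(105)=342325709, p(106)=384276336, p(107)=431149389, p(108)=483502844, p(109)=541946240, p(110)=607163746, p(111)=679903203, p(112)=761002156, p(113)=851376628, p(114)=952050665, p(115)=1064144451, p(116)=1188908248, p(117)=1327710076, p(118)=1482074143, p(119)=1653668665, p(120)=1844349560, p(121)=2056148051, p(122)=2291320912, p(123)=2552338241, p(124)=2841940500, p(125)=3163127352, p(126)=3519222692, p(127)=3913864295, p(128)=4351078600, p(129)=4835271870, p(130)=5371315400, p(131)=5964539504, p(132)=6620830889, p(133)=7346629512, p(134)=8149040695, p(135)=9035836076, p(136)=10015581680, p(137)=11097645016, p(138)=12292341831, p(139)=13610949895, p(140)=15065878135, p(141)=16670689208, p(142)=18440293320, p(143)=20390982757, p(144)=22540654445, p(145)=24908858009, p(146)=27517052599, p(147)=30388671978, p(148)=33549419497, p(149)=37027355200, p(150)=40853235313, p(151)=45060624582, p(152)=49686288421, p(153)=54770336324, p(154)=60356673280, p(155)=66493182097, p(156)=73232243759, p(157)=80630964769, p(158)=88751778802, p(159)=97662728555, p(160)=107438159466, p(161)=118159068427, p(162)=129913904637, p(163)=142798995930, p(164)=156919475295, p(165)=172389800255, p(166)=189334822579, p(167)=207890420102, p(168)=228204732751, p(169)=250438925115, p(170)=274768617130, p(171)=301384802048, p(172)=330495499613, p(173)=362326859895, p(174)=397125074750, p(175)=435157697830, p(176)=476715857290, p(177)=522115831195, p(178)=571701605655, p(179)=625846753120, p(180)=684957390936, p(181)=749474411781, p(182)=819876908323, p(183)=896684817527, p(184)=980462880430, p(185)=1071823774337, p(186)=1171432692373, p(187)=1280011042268, p(188)=1398341745571, p(189)=1527273599625, p(190)=1667727404093, p(191)=1820701100652, p(192)=1987276856363, p(193)=2168627105469, p(194)=2366022741845, p(195)=2580840212973, p(196)=2814570987591, p(197)=3068829878530.
Final step: p(198) = p(197) + p(196) - p(193) - p(191) + p(186) + p(183) - p(176) - p(172) + p(163) + p(158) - p(147) - p(141) + p(128) + p(121) - p(106) - p(98) + p(81) + p(72) - p(53) - p(43) + p(22) + p(11)
= 3068829878530 + 2814570987591 - 2168627105469 - 1820701100652 + 1171432692373 + 896684817527 - 476715857290 - 330495499613 + 142798995930 + 88751778802 - 30388671978 - 16670689208 + 4351078600 + 2056148051 - 384276336 - 150198136 + 18004327 + 5392783 - 329931 - 63261 + 1002 + 56
= 3345365983698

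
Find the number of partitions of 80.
15796476

p(n) counts ways to write n as a sum of positive integers (order ignored).
Euler's pentagonal recurrence: p(k) = p(k-1) + p(k-2) - p(k-5) - p(k-7) + p(k-12) + p(k-15) - ... (offsets j(3j∓1)/2, signs ++--, p(0)=1, p(<0)=0).
DP table for k = 0..79: p(0)=1, p(1)=1, p(2)=2, p(3)=3, p(4)=5, p(5)=7, p(6)=11, p(7)=15, p(8)=22, p(9)=30, p(10)=42, p(11)=56, p(12)=77, p(13)=101, p(14)=135, p(15)=176, p(16)=231, p(17)=297, p(18)=385, p(19)=490, p(20)=627, p(21)=792, p(22)=1002, p(23)=1255, p(24)=1575, p(25)=1958, p(26)=2436, p(27)=3010, p(28)=3718, p(29)=4565, p(30)=5604, p(31)=6842, p(32)=8349, p(33)=10143, p(34)=12310, p(35)=14883, p(36)=17977, p(37)=21637, p(38)=26015, p(39)=31185, p(40)=37338, p(41)=44583, p(42)=53174, p(43)=63261, p(44)=75175, p(45)=89134, p(46)=105558, p(47)=124754, p(48)=147273, p(49)=173525, p(50)=204226, p(51)=239943, p(52)=281589, p(53)=329931, p(54)=386155, p(55)=451276, p(56)=526823, p(57)=614154, p(58)=715220, p(59)=831820, p(60)=966467, p(61)=1121505, p(62)=1300156, p(63)=1505499, p(64)=1741630, p(65)=2012558, p(66)=2323520, p(67)=2679689, p(68)=3087735, p(69)=3554345, p(70)=4087968, p(71)=4697205, p(72)=5392783, p(73)=6185689, p(74)=7089500, p(75)=8118264, p(76)=9289091, p(77)=10619863, p(78)=12132164, p(79)=13848650.
Final step: p(80) = p(79) + p(78) - p(75) - p(73) + p(68) + p(65) - p(58) - p(54) + p(45) + p(40) - p(29) - p(23) + p(10) + p(3)
= 13848650 + 12132164 - 8118264 - 6185689 + 3087735 + 2012558 - 715220 - 386155 + 89134 + 37338 - 4565 - 1255 + 42 + 3
= 15796476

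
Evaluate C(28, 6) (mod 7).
0

Using Lucas' theorem:
Write n=28 and k=6 in base 7:
n in base 7: [4, 0]
k in base 7: [0, 6]
C(28,6) mod 7 = ∏ C(n_i, k_i) mod 7
Digit binomials (mod 7): C(4,0) = 1; C(0,6) = 0 (k_i > n_i)
Product: 1 × 0 = 0 ≡ 0 (mod 7)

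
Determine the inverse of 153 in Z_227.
46

gcd(153, 227) = 1, so the inverse exists.
Extended Euclidean algorithm on (227, 153):
227 = 1 × 153 + 74  ⟹  74 = (1)·227 + (-1)·153
153 = 2 × 74 + 5  ⟹  5 = (-2)·227 + (3)·153
74 = 14 × 5 + 4  ⟹  4 = (29)·227 + (-43)·153
5 = 1 × 4 + 1  ⟹  1 = (-31)·227 + (46)·153
So (46)·153 ≡ 1 (mod 227), i.e. 153^(-1) ≡ 46 (mod 227).
Check: 153 × 46 = 7038 ≡ 1 (mod 227)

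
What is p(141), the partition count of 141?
16670689208

p(n) counts ways to write n as a sum of positive integers (order ignored).
Euler's pentagonal recurrence: p(k) = p(k-1) + p(k-2) - p(k-5) - p(k-7) + p(k-12) + p(k-15) - ... (offsets j(3j∓1)/2, signs ++--, p(0)=1, p(<0)=0).
DP table for k = 0..140: p(0)=1, p(1)=1, p(2)=2, p(3)=3, p(4)=5, p(5)=7, p(6)=11, p(7)=15, p(8)=22, p(9)=30, p(10)=42, p(11)=56, p(12)=77, p(13)=101, p(14)=135, p(15)=176, p(16)=231, p(17)=297, p(18)=385, p(19)=490, p(20)=627, p(21)=792, p(22)=1002, p(23)=1255, p(24)=1575, p(25)=1958, p(26)=2436, p(27)=3010, p(28)=3718, p(29)=4565, p(30)=5604, p(31)=6842, p(32)=8349, p(33)=10143, p(34)=12310, p(35)=14883, p(36)=17977, p(37)=21637, p(38)=26015, p(39)=31185, p(40)=37338, p(41)=44583, p(42)=53174, p(43)=63261, p(44)=75175, p(45)=89134, p(46)=105558, p(47)=124754, p(48)=147273, p(49)=173525, p(50)=204226, p(51)=239943, p(52)=281589, p(53)=329931, p(54)=386155, p(55)=451276, p(56)=526823, p(57)=614154, p(58)=715220, p(59)=831820, p(60)=966467, p(61)=1121505, p(62)=1300156, p(63)=1505499, p(64)=1741630, p(65)=2012558, p(66)=2323520, p(67)=2679689, p(68)=3087735, p(69)=3554345, p(70)=4087968, p(71)=4697205, p(72)=5392783, p(73)=6185689, p(74)=7089500, p(75)=8118264, p(76)=9289091, p(77)=10619863, p(78)=12132164, p(79)=13848650, p(80)=15796476, p(81)=18004327, p(82)=20506255, p(83)=23338469, p(84)=26543660, p(85)=30167357, p(86)=34262962, p(87)=38887673, p(88)=44108109, p(89)=49995925, p(90)=56634173, p(91)=64112359, p(92)=72533807, p(93)=82010177, p(94)=92669720, p(95)=104651419, p(96)=118114304, p(97)=133230930, p(98)=150198136, p(99)=169229875, p(100)=190569292, p(101)=214481126, p(102)=241265379, p(103)=271248950, p(104)=304801365, p(105)=342325709, p(106)=384276336, p(107)=431149389, p(108)=483502844, p(109)=541946240, p(110)=607163746, p(111)=679903203, p(112)=761002156, p(113)=851376628, p(114)=952050665, p(115)=1064144451, p(116)=1188908248, p(117)=1327710076, p(118)=1482074143, p(119)=1653668665, p(120)=1844349560, p(121)=2056148051, p(122)=2291320912, p(123)=2552338241, p(124)=2841940500, p(125)=3163127352, p(126)=3519222692, p(127)=3913864295, p(128)=4351078600, p(129)=4835271870, p(130)=5371315400, p(131)=5964539504, p(132)=6620830889, p(133)=7346629512, p(134)=8149040695, p(135)=9035836076, p(136)=10015581680, p(137)=11097645016, p(138)=12292341831, p(139)=13610949895, p(140)=15065878135.
Final step: p(141) = p(140) + p(139) - p(136) - p(134) + p(129) + p(126) - p(119) - p(115) + p(106) + p(101) - p(90) - p(84) + p(71) + p(64) - p(49) - p(41) + p(24) + p(15)
= 15065878135 + 13610949895 - 10015581680 - 8149040695 + 4835271870 + 3519222692 - 1653668665 - 1064144451 + 384276336 + 214481126 - 56634173 - 26543660 + 4697205 + 1741630 - 173525 - 44583 + 1575 + 176
= 16670689208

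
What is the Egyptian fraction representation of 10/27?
1/3 + 1/27

Greedy algorithm:
10/27: ceiling(27/10) = 3, use 1/3
1/27: ceiling(27/1) = 27, use 1/27
Result: 10/27 = 1/3 + 1/27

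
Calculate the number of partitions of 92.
72533807

p(n) counts ways to write n as a sum of positive integers (order ignored).
Euler's pentagonal recurrence: p(k) = p(k-1) + p(k-2) - p(k-5) - p(k-7) + p(k-12) + p(k-15) - ... (offsets j(3j∓1)/2, signs ++--, p(0)=1, p(<0)=0).
DP table for k = 0..91: p(0)=1, p(1)=1, p(2)=2, p(3)=3, p(4)=5, p(5)=7, p(6)=11, p(7)=15, p(8)=22, p(9)=30, p(10)=42, p(11)=56, p(12)=77, p(13)=101, p(14)=135, p(15)=176, p(16)=231, p(17)=297, p(18)=385, p(19)=490, p(20)=627, p(21)=792, p(22)=1002, p(23)=1255, p(24)=1575, p(25)=1958, p(26)=2436, p(27)=3010, p(28)=3718, p(29)=4565, p(30)=5604, p(31)=6842, p(32)=8349, p(33)=10143, p(34)=12310, p(35)=14883, p(36)=17977, p(37)=21637, p(38)=26015, p(39)=31185, p(40)=37338, p(41)=44583, p(42)=53174, p(43)=63261, p(44)=75175, p(45)=89134, p(46)=105558, p(47)=124754, p(48)=147273, p(49)=173525, p(50)=204226, p(51)=239943, p(52)=281589, p(53)=329931, p(54)=386155, p(55)=451276, p(56)=526823, p(57)=614154, p(58)=715220, p(59)=831820, p(60)=966467, p(61)=1121505, p(62)=1300156, p(63)=1505499, p(64)=1741630, p(65)=2012558, p(66)=2323520, p(67)=2679689, p(68)=3087735, p(69)=3554345, p(70)=4087968, p(71)=4697205, p(72)=5392783, p(73)=6185689, p(74)=7089500, p(75)=8118264, p(76)=9289091, p(77)=10619863, p(78)=12132164, p(79)=13848650, p(80)=15796476, p(81)=18004327, p(82)=20506255, p(83)=23338469, p(84)=26543660, p(85)=30167357, p(86)=34262962, p(87)=38887673, p(88)=44108109, p(89)=49995925, p(90)=56634173, p(91)=64112359.
Final step: p(92) = p(91) + p(90) - p(87) - p(85) + p(80) + p(77) - p(70) - p(66) + p(57) + p(52) - p(41) - p(35) + p(22) + p(15) - p(0)
= 64112359 + 56634173 - 38887673 - 30167357 + 15796476 + 10619863 - 4087968 - 2323520 + 614154 + 281589 - 44583 - 14883 + 1002 + 176 - 1
= 72533807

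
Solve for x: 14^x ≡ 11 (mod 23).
13

Baby-step giant-step with step n = ⌈√23⌉ = 5.
Baby steps 14^j mod 23 (j:value) for j=0..4: 0:1, 1:14, 2:12, 3:7, 4:6.
Giant-step multiplier: 14^(-5) ≡ 14^(22-5) = 14^17 ≡ 20 (mod 23).
Giant steps γ_i = 11·20^i mod 23: γ_0=11, γ_1=13, γ_2=7 (in table at j=3).
x = i·n + j = 2·5 + 3 = 13.
Check: 14^13 ≡ 11 (mod 23).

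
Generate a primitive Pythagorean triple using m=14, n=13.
(27, 364, 365)

Euclid's formula: a = m² - n², b = 2mn, c = m² + n²
m = 14, n = 13
a = 14² - 13² = 196 - 169 = 27
b = 2 × 14 × 13 = 364
c = 14² + 13² = 196 + 169 = 365
Verification: 27² + 364² = 729 + 132496 = 133225 = 365² ✓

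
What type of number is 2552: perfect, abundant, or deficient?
abundant

Proper divisors of 2552: sum = 1 + 2 + 4 + 8 + 11 + 22 + 29 + 44 + 58 + 88 + 116 + 232 + 319 + 638 + 1276 = 2848
Since 2848 > 2552, 2552 is abundant.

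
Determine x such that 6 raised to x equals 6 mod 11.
1

Baby-step giant-step with step n = ⌈√11⌉ = 4.
Baby steps 6^j mod 11 (j:value) for j=0..3: 0:1, 1:6, 2:3, 3:7.
h = 6 is already in the table at j=1, so x = 1.
Check: 6^1 ≡ 6 (mod 11).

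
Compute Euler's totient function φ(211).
210

211 = 211
φ(n) = n × ∏(1 - 1/p) for each prime p dividing n
φ(211) = 211 × (1 - 1/211) = 210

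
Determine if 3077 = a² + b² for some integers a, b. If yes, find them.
26² + 49² (a=26, b=49)

Factorization: 3077 = 17 × 181
By Fermat: n is sum of two squares iff every prime p ≡ 3 (mod 4) appears to even power.
All primes ≡ 3 (mod 4) appear to even power.
Search a = 0, 1, 2, … for 3077 - a² a perfect square: first hit at a = 26: 3077 - 676 = 2401 = 49².
3077 = 26² + 49² = 676 + 2401 ✓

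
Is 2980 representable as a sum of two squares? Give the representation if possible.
8² + 54² (a=8, b=54)

Factorization: 2980 = 2^2 × 5 × 149
By Fermat: n is sum of two squares iff every prime p ≡ 3 (mod 4) appears to even power.
All primes ≡ 3 (mod 4) appear to even power.
Search a = 0, 1, 2, … for 2980 - a² a perfect square: first hit at a = 8: 2980 - 64 = 2916 = 54².
2980 = 8² + 54² = 64 + 2916 ✓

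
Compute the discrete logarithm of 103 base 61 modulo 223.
147

Baby-step giant-step with step n = ⌈√223⌉ = 15.
Baby steps 61^j mod 223 (j:value) for j=0..14: 0:1, 1:61, 2:153, 3:190, 4:217, 5:80, 6:197, 7:198, 8:36, 9:189, 10:156, 11:150, 12:7, 13:204, 14:179.
Giant-step multiplier: 61^(-15) ≡ 61^(222-15) = 61^207 ≡ 195 (mod 223).
Giant steps γ_i = 103·195^i mod 223: γ_0=103, γ_1=15, γ_2=26, γ_3=164, γ_4=91, γ_5=128, γ_6=207, γ_7=2, γ_8=167, γ_9=7 (in table at j=12).
x = i·n + j = 9·15 + 12 = 147.
Check: 61^147 ≡ 103 (mod 223).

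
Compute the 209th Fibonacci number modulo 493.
30

Matrix identity: Q^n = [[F_(n+1), F_n], [F_n, F_(n-1)]] with Q = [[1,1],[1,0]].
n = 209 = 11010001₂. Square-and-multiply, entries mod 493:
Q^1 = [[1,1],[1,0]]
Q^3 = (Q^1)²·Q = [[3,2],[2,1]]
Q^6 = (Q^3)² = [[13,8],[8,5]]
Q^13 = (Q^6)²·Q = [[377,233],[233,144]]
Q^26 = (Q^13)² = [[204,115],[115,89]]
Q^52 = (Q^26)² = [[118,171],[171,440]]
Q^104 = (Q^52)² = [[274,269],[269,5]]
Q^209 = (Q^104)²·Q = [[145,30],[30,115]]
F_209 mod 493 = Q^209[0][1] = 30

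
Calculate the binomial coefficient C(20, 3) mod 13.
9

Using Lucas' theorem:
Write n=20 and k=3 in base 13:
n in base 13: [1, 7]
k in base 13: [0, 3]
C(20,3) mod 13 = ∏ C(n_i, k_i) mod 13
Digit binomials (mod 13): C(1,0) = 1; C(7,3) = 35 ≡ 9
Product: 1 × 9 = 9 ≡ 9 (mod 13)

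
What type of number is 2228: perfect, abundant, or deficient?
deficient

Proper divisors of 2228: sum = 1 + 2 + 4 + 557 + 1114 = 1678
Since 1678 < 2228, 2228 is deficient.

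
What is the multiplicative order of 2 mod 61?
60

61 is prime, so ord(2) divides φ(61) = 60.
Divisors of 60: 1, 2, 3, 4, 5, 6, 10, 12, 15, 20, 30, 60.
Repeated squaring: 2^1 ≡ 2, 2^2 ≡ 4, 2^4 ≡ 16, 2^8 ≡ 12, 2^16 ≡ 22, 2^32 ≡ 57 (mod 61).
Test 2^d mod 61 for each divisor d in increasing order:
2^1 ≡ 2
2^2 ≡ 4
2^3 = 2^2·2^1 ≡ 8
2^4 ≡ 16
2^5 = 2^4·2^1 ≡ 32
2^6 = 2^4·2^2 ≡ 3
2^10 = 2^8·2^2 ≡ 48
2^12 = 2^8·2^4 ≡ 9
2^15 = 2^8·2^4·2^2·2^1 ≡ 11
2^20 = 2^16·2^4 ≡ 47
2^30 = 2^16·2^8·2^4·2^2 ≡ 60
2^60 = 2^32·2^16·2^8·2^4 ≡ 1  ← first divisor giving 1
The order is 60.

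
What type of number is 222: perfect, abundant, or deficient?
abundant

Proper divisors of 222: sum = 1 + 2 + 3 + 6 + 37 + 74 + 111 = 234
Since 234 > 222, 222 is abundant.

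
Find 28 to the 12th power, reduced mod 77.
14

Repeated squaring. Binary of 12 = 1100.
28^1 ≡ 28 (mod 77); 28^2 ≡ 14 (mod 77); 28^4 ≡ 42 (mod 77); 28^8 ≡ 70 (mod 77)
28^12 = 28^4 × 28^8 ≡ 14 (mod 77)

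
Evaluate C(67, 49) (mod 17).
14

Using Lucas' theorem:
Write n=67 and k=49 in base 17:
n in base 17: [3, 16]
k in base 17: [2, 15]
C(67,49) mod 17 = ∏ C(n_i, k_i) mod 17
Digit binomials (mod 17): C(3,2) = 3; C(16,15) = 16
Product: 3 × 16 = 48 ≡ 14 (mod 17)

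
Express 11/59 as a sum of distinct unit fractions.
1/6 + 1/51 + 1/6018

Greedy algorithm:
11/59: ceiling(59/11) = 6, use 1/6
7/354: ceiling(354/7) = 51, use 1/51
1/6018: ceiling(6018/1) = 6018, use 1/6018
Result: 11/59 = 1/6 + 1/51 + 1/6018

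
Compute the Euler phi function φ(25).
20

25 = 5^2
φ(n) = n × ∏(1 - 1/p) for each prime p dividing n
φ(25) = 25 × (1 - 1/5) = 20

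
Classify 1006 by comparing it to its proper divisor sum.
deficient

Proper divisors of 1006: sum = 1 + 2 + 503 = 506
Since 506 < 1006, 1006 is deficient.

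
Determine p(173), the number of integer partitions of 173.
362326859895

p(n) counts ways to write n as a sum of positive integers (order ignored).
Euler's pentagonal recurrence: p(k) = p(k-1) + p(k-2) - p(k-5) - p(k-7) + p(k-12) + p(k-15) - ... (offsets j(3j∓1)/2, signs ++--, p(0)=1, p(<0)=0).
DP table for k = 0..172: p(0)=1, p(1)=1, p(2)=2, p(3)=3, p(4)=5, p(5)=7, p(6)=11, p(7)=15, p(8)=22, p(9)=30, p(10)=42, p(11)=56, p(12)=77, p(13)=101, p(14)=135, p(15)=176, p(16)=231, p(17)=297, p(18)=385, p(19)=490, p(20)=627, p(21)=792, p(22)=1002, p(23)=1255, p(24)=1575, p(25)=1958, p(26)=2436, p(27)=3010, p(28)=3718, p(29)=4565, p(30)=5604, p(31)=6842, p(32)=8349, p(33)=10143, p(34)=12310, p(35)=14883, p(36)=17977, p(37)=21637, p(38)=26015, p(39)=31185, p(40)=37338, p(41)=44583, p(42)=53174, p(43)=63261, p(44)=75175, p(45)=89134, p(46)=105558, p(47)=124754, p(48)=147273, p(49)=173525, p(50)=204226, p(51)=239943, p(52)=281589, p(53)=329931, p(54)=386155, p(55)=451276, p(56)=526823, p(57)=614154, p(58)=715220, p(59)=831820, p(60)=966467, p(61)=1121505, p(62)=1300156, p(63)=1505499, p(64)=1741630, p(65)=2012558, p(66)=2323520, p(67)=2679689, p(68)=3087735, p(69)=3554345, p(70)=4087968, p(71)=4697205, p(72)=5392783, p(73)=6185689, p(74)=7089500, p(75)=8118264, p(76)=9289091, p(77)=10619863, p(78)=12132164, p(79)=13848650, p(80)=15796476, p(81)=18004327, p(82)=20506255, p(83)=23338469, p(84)=26543660, p(85)=30167357, p(86)=34262962, p(87)=38887673, p(88)=44108109, p(89)=49995925, p(90)=56634173, p(91)=64112359, p(92)=72533807, p(93)=82010177, p(94)=92669720, p(95)=104651419, p(96)=118114304, p(97)=133230930, p(98)=150198136, p(99)=169229875, p(100)=190569292, p(101)=214481126, p(102)=241265379, p(103)=271248950, p(104)=304801365, p(105)=342325709, p(106)=384276336, p(107)=431149389, p(108)=483502844, p(109)=541946240, p(110)=607163746, p(111)=679903203, p(112)=761002156, p(113)=851376628, p(114)=952050665, p(115)=1064144451, p(116)=1188908248, p(117)=1327710076, p(118)=1482074143, p(119)=1653668665, p(120)=1844349560, p(121)=2056148051, p(122)=2291320912, p(123)=2552338241, p(124)=2841940500, p(125)=3163127352, p(126)=3519222692, p(127)=3913864295, p(128)=4351078600, p(129)=4835271870, p(130)=5371315400, p(131)=5964539504, p(132)=6620830889, p(133)=7346629512, p(134)=8149040695, p(135)=9035836076, p(136)=10015581680, p(137)=11097645016, p(138)=12292341831, p(139)=13610949895, p(140)=15065878135, p(141)=16670689208, p(142)=18440293320, p(143)=20390982757, p(144)=22540654445, p(145)=24908858009, p(146)=27517052599, p(147)=30388671978, p(148)=33549419497, p(149)=37027355200, p(150)=40853235313, p(151)=45060624582, p(152)=49686288421, p(153)=54770336324, p(154)=60356673280, p(155)=66493182097, p(156)=73232243759, p(157)=80630964769, p(158)=88751778802, p(159)=97662728555, p(160)=107438159466, p(161)=118159068427, p(162)=129913904637, p(163)=142798995930, p(164)=156919475295, p(165)=172389800255, p(166)=189334822579, p(167)=207890420102, p(168)=228204732751, p(169)=250438925115, p(170)=274768617130, p(171)=301384802048, p(172)=330495499613.
Final step: p(173) = p(172) + p(171) - p(168) - p(166) + p(161) + p(158) - p(151) - p(147) + p(138) + p(133) - p(122) - p(116) + p(103) + p(96) - p(81) - p(73) + p(56) + p(47) - p(28) - p(18)
= 330495499613 + 301384802048 - 228204732751 - 189334822579 + 118159068427 + 88751778802 - 45060624582 - 30388671978 + 12292341831 + 7346629512 - 2291320912 - 1188908248 + 271248950 + 118114304 - 18004327 - 6185689 + 526823 + 124754 - 3718 - 385
= 362326859895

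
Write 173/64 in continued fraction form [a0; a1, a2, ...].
[2; 1, 2, 2, 1, 2, 2]

Euclidean algorithm steps:
173 = 2 × 64 + 45
64 = 1 × 45 + 19
45 = 2 × 19 + 7
19 = 2 × 7 + 5
7 = 1 × 5 + 2
5 = 2 × 2 + 1
2 = 2 × 1 + 0
Continued fraction: [2; 1, 2, 2, 1, 2, 2]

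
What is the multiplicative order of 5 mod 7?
6

7 is prime, so ord(5) divides φ(7) = 6.
Divisors of 6: 1, 2, 3, 6.
Repeated squaring: 5^1 ≡ 5, 5^2 ≡ 4, 5^4 ≡ 2 (mod 7).
Test 5^d mod 7 for each divisor d in increasing order:
5^1 ≡ 5
5^2 ≡ 4
5^3 = 5^2·5^1 ≡ 6
5^6 = 5^4·5^2 ≡ 1  ← first divisor giving 1
The order is 6.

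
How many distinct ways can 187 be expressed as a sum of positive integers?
1280011042268

p(n) counts ways to write n as a sum of positive integers (order ignored).
Euler's pentagonal recurrence: p(k) = p(k-1) + p(k-2) - p(k-5) - p(k-7) + p(k-12) + p(k-15) - ... (offsets j(3j∓1)/2, signs ++--, p(0)=1, p(<0)=0).
DP table for k = 0..186: p(0)=1, p(1)=1, p(2)=2, p(3)=3, p(4)=5, p(5)=7, p(6)=11, p(7)=15, p(8)=22, p(9)=30, p(10)=42, p(11)=56, p(12)=77, p(13)=101, p(14)=135, p(15)=176, p(16)=231, p(17)=297, p(18)=385, p(19)=490, p(20)=627, p(21)=792, p(22)=1002, p(23)=1255, p(24)=1575, p(25)=1958, p(26)=2436, p(27)=3010, p(28)=3718, p(29)=4565, p(30)=5604, p(31)=6842, p(32)=8349, p(33)=10143, p(34)=12310, p(35)=14883, p(36)=17977, p(37)=21637, p(38)=26015, p(39)=31185, p(40)=37338, p(41)=44583, p(42)=53174, p(43)=63261, p(44)=75175, p(45)=89134, p(46)=105558, p(47)=124754, p(48)=147273, p(49)=173525, p(50)=204226, p(51)=239943, p(52)=281589, p(53)=329931, p(54)=386155, p(55)=451276, p(56)=526823, p(57)=614154, p(58)=715220, p(59)=831820, p(60)=966467, p(61)=1121505, p(62)=1300156, p(63)=1505499, p(64)=1741630, p(65)=2012558, p(66)=2323520, p(67)=2679689, p(68)=3087735, p(69)=3554345, p(70)=4087968, p(71)=4697205, p(72)=5392783, p(73)=6185689, p(74)=7089500, p(75)=8118264, p(76)=9289091, p(77)=10619863, p(78)=12132164, p(79)=13848650, p(80)=15796476, p(81)=18004327, p(82)=20506255, p(83)=23338469, p(84)=26543660, p(85)=30167357, p(86)=34262962, p(87)=38887673, p(88)=44108109, p(89)=49995925, p(90)=56634173, p(91)=64112359, p(92)=72533807, p(93)=82010177, p(94)=92669720, p(95)=104651419, p(96)=118114304, p(97)=133230930, p(98)=150198136, p(99)=169229875, p(100)=190569292, p(101)=214481126, p(102)=241265379, p(103)=271248950, p(104)=304801365, p(105)=342325709, p(106)=384276336, p(107)=431149389, p(108)=483502844, p(109)=541946240, p(110)=607163746, p(111)=679903203, p(112)=761002156, p(113)=851376628, p(114)=952050665, p(115)=1064144451, p(116)=1188908248, p(117)=1327710076, p(118)=1482074143, p(119)=1653668665, p(120)=1844349560, p(121)=2056148051, p(122)=2291320912, p(123)=2552338241, p(124)=2841940500, p(125)=3163127352, p(126)=3519222692, p(127)=3913864295, p(128)=4351078600, p(129)=4835271870, p(130)=5371315400, p(131)=5964539504, p(132)=6620830889, p(133)=7346629512, p(134)=8149040695, p(135)=9035836076, p(136)=10015581680, p(137)=11097645016, p(138)=12292341831, p(139)=13610949895, p(140)=15065878135, p(141)=16670689208, p(142)=18440293320, p(143)=20390982757, p(144)=22540654445, p(145)=24908858009, p(146)=27517052599, p(147)=30388671978, p(148)=33549419497, p(149)=37027355200, p(150)=40853235313, p(151)=45060624582, p(152)=49686288421, p(153)=54770336324, p(154)=60356673280, p(155)=66493182097, p(156)=73232243759, p(157)=80630964769, p(158)=88751778802, p(159)=97662728555, p(160)=107438159466, p(161)=118159068427, p(162)=129913904637, p(163)=142798995930, p(164)=156919475295, p(165)=172389800255, p(166)=189334822579, p(167)=207890420102, p(168)=228204732751, p(169)=250438925115, p(170)=274768617130, p(171)=301384802048, p(172)=330495499613, p(173)=362326859895, p(174)=397125074750, p(175)=435157697830, p(176)=476715857290, p(177)=522115831195, p(178)=571701605655, p(179)=625846753120, p(180)=684957390936, p(181)=749474411781, p(182)=819876908323, p(183)=896684817527, p(184)=980462880430, p(185)=1071823774337, p(186)=1171432692373.
Final step: p(187) = p(186) + p(185) - p(182) - p(180) + p(175) + p(172) - p(165) - p(161) + p(152) + p(147) - p(136) - p(130) + p(117) + p(110) - p(95) - p(87) + p(70) + p(61) - p(42) - p(32) + p(11) + p(0)
= 1171432692373 + 1071823774337 - 819876908323 - 684957390936 + 435157697830 + 330495499613 - 172389800255 - 118159068427 + 49686288421 + 30388671978 - 10015581680 - 5371315400 + 1327710076 + 607163746 - 104651419 - 38887673 + 4087968 + 1121505 - 53174 - 8349 + 56 + 1
= 1280011042268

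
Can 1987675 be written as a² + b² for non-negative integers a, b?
Not possible

Factorization: 1987675 = 5^2 × 43^3
By Fermat: n is sum of two squares iff every prime p ≡ 3 (mod 4) appears to even power.
Prime(s) ≡ 3 (mod 4) with odd exponent: [(43, 3)]
Therefore 1987675 cannot be expressed as a² + b².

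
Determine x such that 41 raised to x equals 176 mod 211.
158

Baby-step giant-step with step n = ⌈√211⌉ = 15.
Baby steps 41^j mod 211 (j:value) for j=0..14: 0:1, 1:41, 2:204, 3:135, 4:49, 5:110, 6:79, 7:74, 8:80, 9:115, 10:73, 11:39, 12:122, 13:149, 14:201.
Giant-step multiplier: 41^(-15) ≡ 41^(210-15) = 41^195 ≡ 88 (mod 211).
Giant steps γ_i = 176·88^i mod 211: γ_0=176, γ_1=85, γ_2=95, γ_3=131, γ_4=134, γ_5=187, γ_6=209, γ_7=35, γ_8=126, γ_9=116, γ_10=80 (in table at j=8).
x = i·n + j = 10·15 + 8 = 158.
Check: 41^158 ≡ 176 (mod 211).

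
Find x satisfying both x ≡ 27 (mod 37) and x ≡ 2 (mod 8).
138

Using Chinese Remainder Theorem:
M = 37 × 8 = 296
M1 = 8, M2 = 37
y1 = 8^(-1) mod 37 = 14
y2 = 37^(-1) mod 8 = 5
x = (27×8×14 + 2×37×5) mod 296 = 138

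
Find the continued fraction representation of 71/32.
[2; 4, 1, 1, 3]

Euclidean algorithm steps:
71 = 2 × 32 + 7
32 = 4 × 7 + 4
7 = 1 × 4 + 3
4 = 1 × 3 + 1
3 = 3 × 1 + 0
Continued fraction: [2; 4, 1, 1, 3]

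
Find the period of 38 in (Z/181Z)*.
45

181 is prime, so ord(38) divides φ(181) = 180.
Divisors of 180: 1, 2, 3, 4, 5, 6, 9, 10, 12, 15, 18, 20, 30, 36, 45, 60, 90, 180.
Repeated squaring: 38^1 ≡ 38, 38^2 ≡ 177, 38^4 ≡ 16, 38^8 ≡ 75, 38^16 ≡ 14, 38^32 ≡ 15, 38^64 ≡ 44, 38^128 ≡ 126 (mod 181).
Test 38^d mod 181 for each divisor d in increasing order:
38^1 ≡ 38
38^2 ≡ 177
38^3 = 38^2·38^1 ≡ 29
38^4 ≡ 16
38^5 = 38^4·38^1 ≡ 65
38^6 = 38^4·38^2 ≡ 117
38^9 = 38^8·38^1 ≡ 135
38^10 = 38^8·38^2 ≡ 62
38^12 = 38^8·38^4 ≡ 114
38^15 = 38^8·38^4·38^2·38^1 ≡ 48
38^18 = 38^16·38^2 ≡ 125
38^20 = 38^16·38^4 ≡ 43
38^30 = 38^16·38^8·38^4·38^2 ≡ 132
38^36 = 38^32·38^4 ≡ 59
38^45 = 38^32·38^8·38^4·38^1 ≡ 1  ← first divisor giving 1
The order is 45.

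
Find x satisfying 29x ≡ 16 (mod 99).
x ≡ 62 (mod 99)

gcd(29, 99) = 1, which divides 16, so solutions exist.
Find 29^(-1) mod 99 by the extended Euclidean algorithm:
99 = 3 × 29 + 12  ⟹  12 = (1)·99 + (-3)·29
29 = 2 × 12 + 5  ⟹  5 = (-2)·99 + (7)·29
12 = 2 × 5 + 2  ⟹  2 = (5)·99 + (-17)·29
5 = 2 × 2 + 1  ⟹  1 = (-12)·99 + (41)·29
So (41)·29 ≡ 1 (mod 99), i.e. 29^(-1) ≡ 41 (mod 99).
x ≡ 41 × 16 = 656 ≡ 62 (mod 99).
Check: 29 × 62 = 1798 ≡ 16 (mod 99).
Unique solution: x ≡ 62 (mod 99)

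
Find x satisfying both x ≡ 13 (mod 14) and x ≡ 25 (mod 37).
321

Using Chinese Remainder Theorem:
M = 14 × 37 = 518
M1 = 37, M2 = 14
y1 = 37^(-1) mod 14 = 11
y2 = 14^(-1) mod 37 = 8
x = (13×37×11 + 25×14×8) mod 518 = 321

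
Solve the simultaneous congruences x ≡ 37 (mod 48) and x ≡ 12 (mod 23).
1093

Using Chinese Remainder Theorem:
M = 48 × 23 = 1104
M1 = 23, M2 = 48
y1 = 23^(-1) mod 48 = 23
y2 = 48^(-1) mod 23 = 12
x = (37×23×23 + 12×48×12) mod 1104 = 1093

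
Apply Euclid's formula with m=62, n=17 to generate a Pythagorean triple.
(3555, 2108, 4133)

Euclid's formula: a = m² - n², b = 2mn, c = m² + n²
m = 62, n = 17
a = 62² - 17² = 3844 - 289 = 3555
b = 2 × 62 × 17 = 2108
c = 62² + 17² = 3844 + 289 = 4133
Verification: 3555² + 2108² = 12638025 + 4443664 = 17081689 = 4133² ✓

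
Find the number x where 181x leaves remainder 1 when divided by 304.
173

gcd(181, 304) = 1, so the inverse exists.
Extended Euclidean algorithm on (304, 181):
304 = 1 × 181 + 123  ⟹  123 = (1)·304 + (-1)·181
181 = 1 × 123 + 58  ⟹  58 = (-1)·304 + (2)·181
123 = 2 × 58 + 7  ⟹  7 = (3)·304 + (-5)·181
58 = 8 × 7 + 2  ⟹  2 = (-25)·304 + (42)·181
7 = 3 × 2 + 1  ⟹  1 = (78)·304 + (-131)·181
So (-131)·181 ≡ 1 (mod 304), i.e. 181^(-1) ≡ -131 ≡ 173 (mod 304).
Check: 181 × 173 = 31313 ≡ 1 (mod 304)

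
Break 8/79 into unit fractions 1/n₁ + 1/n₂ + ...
1/10 + 1/790

Greedy algorithm:
8/79: ceiling(79/8) = 10, use 1/10
1/790: ceiling(790/1) = 790, use 1/790
Result: 8/79 = 1/10 + 1/790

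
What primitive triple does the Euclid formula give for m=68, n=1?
(4623, 136, 4625)

Euclid's formula: a = m² - n², b = 2mn, c = m² + n²
m = 68, n = 1
a = 68² - 1² = 4624 - 1 = 4623
b = 2 × 68 × 1 = 136
c = 68² + 1² = 4624 + 1 = 4625
Verification: 4623² + 136² = 21372129 + 18496 = 21390625 = 4625² ✓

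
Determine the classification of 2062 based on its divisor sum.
deficient

Proper divisors of 2062: sum = 1 + 2 + 1031 = 1034
Since 1034 < 2062, 2062 is deficient.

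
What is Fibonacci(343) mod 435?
187

Matrix identity: Q^n = [[F_(n+1), F_n], [F_n, F_(n-1)]] with Q = [[1,1],[1,0]].
n = 343 = 101010111₂. Square-and-multiply, entries mod 435:
Q^1 = [[1,1],[1,0]]
Q^2 = (Q^1)² = [[2,1],[1,1]]
Q^5 = (Q^2)²·Q = [[8,5],[5,3]]
Q^10 = (Q^5)² = [[89,55],[55,34]]
Q^21 = (Q^10)²·Q = [[311,71],[71,240]]
Q^42 = (Q^21)² = [[407,406],[406,1]]
Q^85 = (Q^42)²·Q = [[233,320],[320,348]]
Q^171 = (Q^85)²·Q = [[264,89],[89,175]]
Q^343 = (Q^171)²·Q = [[108,187],[187,356]]
F_343 mod 435 = Q^343[0][1] = 187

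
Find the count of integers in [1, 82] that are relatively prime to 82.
40

82 = 2 × 41
φ(n) = n × ∏(1 - 1/p) for each prime p dividing n
φ(82) = 82 × (1 - 1/2) × (1 - 1/41) = 40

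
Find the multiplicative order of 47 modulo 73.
72

73 is prime, so ord(47) divides φ(73) = 72.
Divisors of 72: 1, 2, 3, 4, 6, 8, 9, 12, 18, 24, 36, 72.
Repeated squaring: 47^1 ≡ 47, 47^2 ≡ 19, 47^4 ≡ 69, 47^8 ≡ 16, 47^16 ≡ 37, 47^32 ≡ 55, 47^64 ≡ 32 (mod 73).
Test 47^d mod 73 for each divisor d in increasing order:
47^1 ≡ 47
47^2 ≡ 19
47^3 = 47^2·47^1 ≡ 17
47^4 ≡ 69
47^6 = 47^4·47^2 ≡ 70
47^8 ≡ 16
47^9 = 47^8·47^1 ≡ 22
47^12 = 47^8·47^4 ≡ 9
47^18 = 47^16·47^2 ≡ 46
47^24 = 47^16·47^8 ≡ 8
47^36 = 47^32·47^4 ≡ 72
47^72 = 47^64·47^8 ≡ 1  ← first divisor giving 1
The order is 72.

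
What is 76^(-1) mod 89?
41

gcd(76, 89) = 1, so the inverse exists.
Extended Euclidean algorithm on (89, 76):
89 = 1 × 76 + 13  ⟹  13 = (1)·89 + (-1)·76
76 = 5 × 13 + 11  ⟹  11 = (-5)·89 + (6)·76
13 = 1 × 11 + 2  ⟹  2 = (6)·89 + (-7)·76
11 = 5 × 2 + 1  ⟹  1 = (-35)·89 + (41)·76
So (41)·76 ≡ 1 (mod 89), i.e. 76^(-1) ≡ 41 (mod 89).
Check: 76 × 41 = 3116 ≡ 1 (mod 89)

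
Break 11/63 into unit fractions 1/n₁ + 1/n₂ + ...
1/6 + 1/126

Greedy algorithm:
11/63: ceiling(63/11) = 6, use 1/6
1/126: ceiling(126/1) = 126, use 1/126
Result: 11/63 = 1/6 + 1/126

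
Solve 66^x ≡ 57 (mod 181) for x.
109

Baby-step giant-step with step n = ⌈√181⌉ = 14.
Baby steps 66^j mod 181 (j:value) for j=0..13: 0:1, 1:66, 2:12, 3:68, 4:144, 5:92, 6:99, 7:18, 8:102, 9:35, 10:138, 11:58, 12:27, 13:153.
Giant-step multiplier: 66^(-14) ≡ 66^(180-14) = 66^166 ≡ 100 (mod 181).
Giant steps γ_i = 57·100^i mod 181: γ_0=57, γ_1=89, γ_2=31, γ_3=23, γ_4=128, γ_5=130, γ_6=149, γ_7=58 (in table at j=11).
x = i·n + j = 7·14 + 11 = 109.
Check: 66^109 ≡ 57 (mod 181).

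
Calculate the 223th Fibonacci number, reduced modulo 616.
365

Matrix identity: Q^n = [[F_(n+1), F_n], [F_n, F_(n-1)]] with Q = [[1,1],[1,0]].
n = 223 = 11011111₂. Square-and-multiply, entries mod 616:
Q^1 = [[1,1],[1,0]]
Q^3 = (Q^1)²·Q = [[3,2],[2,1]]
Q^6 = (Q^3)² = [[13,8],[8,5]]
Q^13 = (Q^6)²·Q = [[377,233],[233,144]]
Q^27 = (Q^13)²·Q = [[571,530],[530,41]]
Q^55 = (Q^27)²·Q = [[525,181],[181,344]]
Q^111 = (Q^55)²·Q = [[595,386],[386,209]]
Q^223 = (Q^111)²·Q = [[245,365],[365,496]]
F_223 mod 616 = Q^223[0][1] = 365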